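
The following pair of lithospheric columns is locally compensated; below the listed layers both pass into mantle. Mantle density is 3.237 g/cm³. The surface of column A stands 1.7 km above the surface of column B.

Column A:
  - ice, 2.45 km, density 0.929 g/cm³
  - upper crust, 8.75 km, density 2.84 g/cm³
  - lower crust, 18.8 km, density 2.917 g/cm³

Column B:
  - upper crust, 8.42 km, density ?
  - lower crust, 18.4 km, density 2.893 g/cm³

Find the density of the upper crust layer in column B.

Take the compensation level at the base of the deeper column (depth z_c below the surface of column A) and equate Σ ρ_i t_i down to z_c; mantle fills any gap and the z_c terms cancel.
Column A: 2.45×0.929 + 8.75×2.84 + 18.8×2.917 + (z_c − 30)×3.237
Column B: 1.7×0 + 8.42×ρ + 18.4×2.893 + (z_c − 1.7 − 26.82)×3.237
The z_c×3.237 term appears on both sides and cancels. Collect the known terms of each column as K = Σ(ρt)_known − 3.237 × (depth of known layers): K_A = 81.96565 − 3.237×30 = −15.14435; K_B = 53.2312 − 3.237×(1.7 + 26.82) = −39.08804.
Balance: K_A = K_B + 8.42×ρ, so ρ = (K_A − K_B)/8.42 = 23.9437/8.42 = 2.84 g/cm³.

2.84 g/cm³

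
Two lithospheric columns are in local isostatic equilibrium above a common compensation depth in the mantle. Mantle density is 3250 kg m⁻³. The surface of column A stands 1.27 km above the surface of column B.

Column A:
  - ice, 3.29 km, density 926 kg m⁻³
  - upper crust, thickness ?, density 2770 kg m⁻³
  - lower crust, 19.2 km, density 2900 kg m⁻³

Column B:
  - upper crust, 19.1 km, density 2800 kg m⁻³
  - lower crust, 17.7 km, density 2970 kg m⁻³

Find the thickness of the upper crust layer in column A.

6.9 km

Take the compensation level at the base of the deeper column (depth z_c below the surface of column A) and equate Σ ρ_i t_i down to z_c; mantle fills any gap and the z_c terms cancel.
Column A: 3.29×926 + x×2770 + 19.2×2900 + (z_c − 22.49 − x)×3250
Column B: 1.27×0 + 19.1×2800 + 17.7×2970 + (z_c − 1.27 − 36.8)×3250
The z_c×3250 term appears on both sides and cancels. Collect the known terms of each column as K = Σ(ρt)_known − 3250 × (depth of known layers): K_A = 58726.54 − 3250×22.49 = −14365.96; K_B = 106049 − 3250×(1.27 + 36.8) = −17678.5.
Balance: K_A − x×(3250 − 2770) = K_B, so x = (K_A − K_B)/(3250 − 2770) = 3312.54/480 = 6.9 km.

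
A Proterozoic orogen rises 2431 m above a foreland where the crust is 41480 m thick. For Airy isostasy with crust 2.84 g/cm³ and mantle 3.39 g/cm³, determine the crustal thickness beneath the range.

Root depth r = h ρ_c / (ρ_m − ρ_c) = 2431 m × 2.84 / 0.55 = 12550 m.
Total thickness = T + h + r = 41480 m + 2431 m + 12550 m = 56500 m.

56500 m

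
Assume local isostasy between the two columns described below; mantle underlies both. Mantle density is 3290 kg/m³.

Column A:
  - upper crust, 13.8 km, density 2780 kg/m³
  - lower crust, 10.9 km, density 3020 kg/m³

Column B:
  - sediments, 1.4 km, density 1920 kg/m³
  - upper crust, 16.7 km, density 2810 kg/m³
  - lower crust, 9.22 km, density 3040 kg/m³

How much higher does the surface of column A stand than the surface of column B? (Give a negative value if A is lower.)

−0.686 km

For any compensation level in the mantle, the mantle terms cancel and isostasy reduces to e = (Σt_A − Σt_B) − (Σ(ρt)_A − Σ(ρt)_B) / ρ_m.
Σt_A = 24.7 km; Σt_B = 27.32 km; Σ(ρt)_A = 71282; Σ(ρt)_B = 77643.8 (in km·kg/m³).
e = (24.7 − 27.32) − (71282 − 77643.8) / 3290 = −0.686 km.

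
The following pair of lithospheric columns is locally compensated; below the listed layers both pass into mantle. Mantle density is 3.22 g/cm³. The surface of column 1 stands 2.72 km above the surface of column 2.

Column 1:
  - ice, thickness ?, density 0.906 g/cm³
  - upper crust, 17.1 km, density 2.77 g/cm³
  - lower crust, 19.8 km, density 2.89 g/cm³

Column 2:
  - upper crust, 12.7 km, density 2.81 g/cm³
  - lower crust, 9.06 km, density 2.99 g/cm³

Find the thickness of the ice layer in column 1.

Take the compensation level at the base of the deeper column (depth z_c below the surface of column 1) and equate Σ ρ_i t_i down to z_c; mantle fills any gap and the z_c terms cancel.
Column 1: x×0.906 + 17.1×2.77 + 19.8×2.89 + (z_c − 36.9 − x)×3.22
Column 2: 2.72×0 + 12.7×2.81 + 9.06×2.99 + (z_c − 2.72 − 21.76)×3.22
The z_c×3.22 term appears on both sides and cancels. Collect the known terms of each column as K = Σ(ρt)_known − 3.22 × (depth of known layers): K_1 = 104.589 − 3.22×36.9 = −14.229; K_2 = 62.7764 − 3.22×(2.72 + 21.76) = −16.0492.
Balance: K_1 − x×(3.22 − 0.906) = K_2, so x = (K_1 − K_2)/(3.22 − 0.906) = 1.8202/2.314 = 0.787 km.

0.787 km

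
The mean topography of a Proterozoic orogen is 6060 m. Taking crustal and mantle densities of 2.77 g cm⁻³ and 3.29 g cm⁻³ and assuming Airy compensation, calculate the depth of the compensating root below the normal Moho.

For local isostatic compensation: the weight of the topography is balanced by the buoyancy of the root, ρ_c h = (ρ_m − ρ_c) r.
r = h · ρ_c / (ρ_m − ρ_c) = 6060 m × 2.77 / (3.29 − 2.77) = 32300 m.

32300 m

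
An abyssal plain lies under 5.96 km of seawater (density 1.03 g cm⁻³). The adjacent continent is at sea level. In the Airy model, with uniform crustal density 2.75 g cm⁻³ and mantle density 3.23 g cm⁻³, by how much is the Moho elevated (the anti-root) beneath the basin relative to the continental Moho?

21.4 km

In Airy isostatic equilibrium: replacing crust with seawater at the top is compensated by replacing crust with mantle at the base: d (ρ_c − ρ_w) = a (ρ_m − ρ_c).
a = d (ρ_c − ρ_w)/(ρ_m − ρ_c) = 5.96 km × 1.72/0.48 = 21.4 km.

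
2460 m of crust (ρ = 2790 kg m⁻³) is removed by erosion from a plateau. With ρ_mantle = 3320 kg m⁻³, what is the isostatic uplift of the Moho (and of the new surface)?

Unloading: uplift u = e ρ_c/ρ_m = 2460 m × 2790/3320 = 2070 m.

2070 m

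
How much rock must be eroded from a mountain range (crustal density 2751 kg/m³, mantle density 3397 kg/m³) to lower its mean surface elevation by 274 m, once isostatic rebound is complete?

Net drop Δ = e − u = e − e ρ_c/ρ_m = e (ρ_m − ρ_c)/ρ_m.
e = Δ ρ_m/(ρ_m − ρ_c) = 274 m × 3397/646 = 1440 m.

1440 m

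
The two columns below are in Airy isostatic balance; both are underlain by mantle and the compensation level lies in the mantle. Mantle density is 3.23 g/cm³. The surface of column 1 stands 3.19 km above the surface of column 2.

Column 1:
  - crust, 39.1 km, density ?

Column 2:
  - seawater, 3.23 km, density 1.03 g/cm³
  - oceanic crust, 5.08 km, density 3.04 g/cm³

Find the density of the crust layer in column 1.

2.76 g/cm³

Take the compensation level at the base of the deeper column (depth z_c below the surface of column 1) and equate Σ ρ_i t_i down to z_c; mantle fills any gap and the z_c terms cancel.
Column 1: 39.1×ρ + (z_c − 39.1)×3.23
Column 2: 3.19×0 + 3.23×1.03 + 5.08×3.04 + (z_c − 3.19 − 8.31)×3.23
The z_c×3.23 term appears on both sides and cancels. Collect the known terms of each column as K = Σ(ρt)_known − 3.23 × (depth of known layers): K_1 = 0 − 3.23×39.1 = −126.293; K_2 = 18.7701 − 3.23×(3.19 + 8.31) = −18.3749.
Balance: K_1 + 39.1×ρ = K_2, so ρ = (K_2 − K_1)/39.1 = 107.918/39.1 = 2.76 g/cm³.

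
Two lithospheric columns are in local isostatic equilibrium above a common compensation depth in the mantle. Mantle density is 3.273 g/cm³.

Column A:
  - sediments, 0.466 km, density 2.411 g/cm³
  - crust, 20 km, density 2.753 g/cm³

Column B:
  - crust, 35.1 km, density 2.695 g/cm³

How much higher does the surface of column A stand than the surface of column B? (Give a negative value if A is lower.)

For any compensation level in the mantle, the mantle terms cancel and isostasy reduces to e = (Σt_A − Σt_B) − (Σ(ρt)_A − Σ(ρt)_B) / ρ_m.
Σt_A = 20.466 km; Σt_B = 35.1 km; Σ(ρt)_A = 56.183526; Σ(ρt)_B = 94.5945 (in km·g/cm³).
e = (20.466 − 35.1) − (56.183526 − 94.5945) / 3.273 = −2.9 km.

−2.9 km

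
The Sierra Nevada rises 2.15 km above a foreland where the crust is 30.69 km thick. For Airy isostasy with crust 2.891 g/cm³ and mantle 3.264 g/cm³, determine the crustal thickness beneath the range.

49.5 km

Root depth r = h ρ_c / (ρ_m − ρ_c) = 2.15 km × 2.891 / 0.373 = 16.66 km.
Total thickness = T + h + r = 30.69 km + 2.15 km + 16.66 km = 49.5 km.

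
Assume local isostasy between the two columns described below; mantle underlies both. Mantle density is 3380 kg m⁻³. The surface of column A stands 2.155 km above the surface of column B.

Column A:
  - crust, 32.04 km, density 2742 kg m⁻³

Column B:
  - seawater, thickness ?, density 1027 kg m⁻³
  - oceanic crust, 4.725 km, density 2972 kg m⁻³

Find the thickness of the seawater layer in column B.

4.77 km

Take the compensation level at the base of the deeper column (depth z_c below the surface of column A) and equate Σ ρ_i t_i down to z_c; mantle fills any gap and the z_c terms cancel.
Column A: 32.04×2742 + (z_c − 32.04)×3380
Column B: 2.155×0 + x×1027 + 4.725×2972 + (z_c − 2.155 − 4.725 − x)×3380
The z_c×3380 term appears on both sides and cancels. Collect the known terms of each column as K = Σ(ρt)_known − 3380 × (depth of known layers): K_A = 87853.68 − 3380×32.04 = −20441.52; K_B = 14042.7 − 3380×(2.155 + 4.725) = −9211.7.
Balance: K_A = K_B − x×(3380 − 1027), so x = (K_B − K_A)/(3380 − 1027) = 11229.8/2353 = 4.77 km.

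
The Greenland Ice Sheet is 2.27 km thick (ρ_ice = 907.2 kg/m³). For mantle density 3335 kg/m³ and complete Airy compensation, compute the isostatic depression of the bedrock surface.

0.617 km

Equating mass per unit area of the two columns: the ice load ρ_ice t is balanced by mantle displaced below, ρ_m s.
s = t ρ_ice / ρ_m = 2.27 km × 907.2/3335 = 0.617 km.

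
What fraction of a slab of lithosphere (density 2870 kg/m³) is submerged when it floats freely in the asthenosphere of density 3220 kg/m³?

Submerged fraction = ρ_obj/ρ_fluid = 2870/3220 = 89.1%.

89.1%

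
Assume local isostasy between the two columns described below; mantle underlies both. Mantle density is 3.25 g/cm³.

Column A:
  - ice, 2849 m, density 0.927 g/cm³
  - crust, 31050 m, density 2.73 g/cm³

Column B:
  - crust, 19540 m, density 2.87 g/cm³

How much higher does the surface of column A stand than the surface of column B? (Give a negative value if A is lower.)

4720 m

For any compensation level in the mantle, the mantle terms cancel and isostasy reduces to e = (Σt_A − Σt_B) − (Σ(ρt)_A − Σ(ρt)_B) / ρ_m.
Σt_A = 33899 m; Σt_B = 19540 m; Σ(ρt)_A = 87407.523; Σ(ρt)_B = 56079.8 (in m·g/cm³).
e = (33899 − 19540) − (87407.523 − 56079.8) / 3.25 = 4720 m.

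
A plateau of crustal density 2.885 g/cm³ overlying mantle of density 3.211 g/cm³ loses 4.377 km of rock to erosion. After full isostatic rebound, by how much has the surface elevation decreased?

Rebound u = e ρ_c/ρ_m = 4.377 km × 2.885/3.211 = 3.933 km.
Net surface drop = e − u = 4.377 km − 3.933 km = e (ρ_m − ρ_c)/ρ_m = 0.444 km.

0.444 km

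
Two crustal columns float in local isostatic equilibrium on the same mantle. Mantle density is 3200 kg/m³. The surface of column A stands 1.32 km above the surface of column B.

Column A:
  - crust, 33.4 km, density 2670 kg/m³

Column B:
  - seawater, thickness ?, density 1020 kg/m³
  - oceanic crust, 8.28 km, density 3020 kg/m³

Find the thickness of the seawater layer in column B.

Take the compensation level at the base of the deeper column (depth z_c below the surface of column A) and equate Σ ρ_i t_i down to z_c; mantle fills any gap and the z_c terms cancel.
Column A: 33.4×2670 + (z_c − 33.4)×3200
Column B: 1.32×0 + x×1020 + 8.28×3020 + (z_c − 1.32 − 8.28 − x)×3200
The z_c×3200 term appears on both sides and cancels. Collect the known terms of each column as K = Σ(ρt)_known − 3200 × (depth of known layers): K_A = 89178 − 3200×33.4 = −17702; K_B = 25005.6 − 3200×(1.32 + 8.28) = −5714.4.
Balance: K_A = K_B − x×(3200 − 1020), so x = (K_B − K_A)/(3200 − 1020) = 11987.6/2180 = 5.5 km.

5.5 km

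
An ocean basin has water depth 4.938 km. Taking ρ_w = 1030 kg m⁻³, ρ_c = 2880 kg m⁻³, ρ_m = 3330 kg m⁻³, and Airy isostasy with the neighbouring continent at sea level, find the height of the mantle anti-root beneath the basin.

Equating mass per unit area of the two columns: replacing crust with seawater at the top is compensated by replacing crust with mantle at the base: d (ρ_c − ρ_w) = a (ρ_m − ρ_c).
a = d (ρ_c − ρ_w)/(ρ_m − ρ_c) = 4.938 km × 1850/450 = 20.3 km.

20.3 km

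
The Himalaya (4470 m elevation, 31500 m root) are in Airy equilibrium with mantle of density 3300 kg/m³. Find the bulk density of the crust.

ρ_c h = (ρ_m − ρ_c) r → ρ_c (h + r) = ρ_m r → ρ_c = ρ_m r / (h + r).
ρ_c = 3300 × 31500 m / (4470 m + 31500 m) = 2890 kg/m³.

2890 kg/m³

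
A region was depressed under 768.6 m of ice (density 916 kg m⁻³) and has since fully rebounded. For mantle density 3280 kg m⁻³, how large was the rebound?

Removing the load lets mantle flow back in; uplift u satisfies ρ_ice t = ρ_m u.
u = t ρ_ice/ρ_m = 768.6 m × 916/3280 = 215 m.

215 m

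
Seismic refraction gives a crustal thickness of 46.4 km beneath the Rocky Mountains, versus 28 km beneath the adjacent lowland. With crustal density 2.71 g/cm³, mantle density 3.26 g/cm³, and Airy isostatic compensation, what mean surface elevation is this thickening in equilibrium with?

3.1 km

Excess crust Δ = 46.4 km − 28 km = 18.4 km, split between elevation h and root r with h + r = Δ.
Airy balance ρ_c h = (ρ_m − ρ_c) r gives r = h ρ_c/(ρ_m − ρ_c), so h (1 + ρ_c/(ρ_m − ρ_c)) = Δ, i.e. h = Δ (ρ_m − ρ_c)/ρ_m.
h = 18.4 km × 0.55/3.26 = 3.1 km.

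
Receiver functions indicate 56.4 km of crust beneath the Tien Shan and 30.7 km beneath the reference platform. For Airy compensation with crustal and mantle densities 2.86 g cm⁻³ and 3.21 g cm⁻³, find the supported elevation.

2.8 km

Excess crust Δ = 56.4 km − 30.7 km = 25.7 km, split between elevation h and root r with h + r = Δ.
Airy balance ρ_c h = (ρ_m − ρ_c) r gives r = h ρ_c/(ρ_m − ρ_c), so h (1 + ρ_c/(ρ_m − ρ_c)) = Δ, i.e. h = Δ (ρ_m − ρ_c)/ρ_m.
h = 25.7 km × 0.35/3.21 = 2.8 km.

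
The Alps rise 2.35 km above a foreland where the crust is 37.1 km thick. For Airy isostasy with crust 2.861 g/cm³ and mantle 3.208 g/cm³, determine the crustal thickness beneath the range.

Root depth r = h ρ_c / (ρ_m − ρ_c) = 2.35 km × 2.861 / 0.347 = 19.38 km.
Total thickness = T + h + r = 37.1 km + 2.35 km + 19.38 km = 58.8 km.

58.8 km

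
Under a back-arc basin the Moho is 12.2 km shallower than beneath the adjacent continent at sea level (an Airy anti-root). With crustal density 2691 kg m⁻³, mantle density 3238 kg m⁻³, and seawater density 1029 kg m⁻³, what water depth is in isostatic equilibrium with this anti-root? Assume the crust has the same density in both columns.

4.02 km

Replacing a thickness d of crust by seawater at the top must be balanced by replacing crust with mantle at the base: d (ρ_c − ρ_w) = a (ρ_m − ρ_c).
d = a (ρ_m − ρ_c)/(ρ_c − ρ_w) = 12.2 km × 547/1662 = 4.02 km.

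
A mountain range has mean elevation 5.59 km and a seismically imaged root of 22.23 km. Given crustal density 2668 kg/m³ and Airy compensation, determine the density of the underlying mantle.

Airy balance: ρ_c h = (ρ_m − ρ_c) r → ρ_m = ρ_c (1 + h/r).
ρ_m = 2668 × (1 + 5.59 km/22.23 km) = 3340 kg/m³.

3340 kg/m³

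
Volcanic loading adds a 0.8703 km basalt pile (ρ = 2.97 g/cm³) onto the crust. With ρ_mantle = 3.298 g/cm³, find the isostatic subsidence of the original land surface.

0.784 km

Subaerial loading: s = t ρ_load / ρ_m.
s = 0.8703 km × 2.97/3.298 = 0.784 km.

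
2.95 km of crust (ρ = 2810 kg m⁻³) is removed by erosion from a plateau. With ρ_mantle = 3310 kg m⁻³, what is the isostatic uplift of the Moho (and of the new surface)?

Unloading: uplift u = e ρ_c/ρ_m = 2.95 km × 2810/3310 = 2.5 km.

2.5 km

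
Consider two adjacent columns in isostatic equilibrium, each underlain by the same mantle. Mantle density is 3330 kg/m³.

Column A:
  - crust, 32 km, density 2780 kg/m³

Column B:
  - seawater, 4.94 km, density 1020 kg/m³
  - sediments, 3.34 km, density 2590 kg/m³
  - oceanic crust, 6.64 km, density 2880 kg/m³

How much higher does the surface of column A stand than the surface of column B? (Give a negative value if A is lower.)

0.219 km

For any compensation level in the mantle, the mantle terms cancel and isostasy reduces to e = (Σt_A − Σt_B) − (Σ(ρt)_A − Σ(ρt)_B) / ρ_m.
Σt_A = 32 km; Σt_B = 14.92 km; Σ(ρt)_A = 88960; Σ(ρt)_B = 32812.6 (in km·kg/m³).
e = (32 − 14.92) − (88960 − 32812.6) / 3330 = 0.219 km.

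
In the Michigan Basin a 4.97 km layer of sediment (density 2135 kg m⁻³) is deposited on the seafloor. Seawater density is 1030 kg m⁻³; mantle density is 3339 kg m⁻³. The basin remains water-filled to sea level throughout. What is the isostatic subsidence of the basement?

2.38 km

Submarine loading: the sediment displaces seawater, and the subsidence is in turn flooded, so s (ρ_m − ρ_w) = t (ρ_sed − ρ_w).
s = 4.97 km × (2135 − 1030) / (3339 − 1030) = 2.38 km.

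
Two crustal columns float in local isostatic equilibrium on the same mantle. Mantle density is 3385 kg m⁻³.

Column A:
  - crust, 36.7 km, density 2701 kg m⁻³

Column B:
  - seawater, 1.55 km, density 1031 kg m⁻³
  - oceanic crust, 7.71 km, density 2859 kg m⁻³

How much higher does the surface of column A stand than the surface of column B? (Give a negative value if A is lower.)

For any compensation level in the mantle, the mantle terms cancel and isostasy reduces to e = (Σt_A − Σt_B) − (Σ(ρt)_A − Σ(ρt)_B) / ρ_m.
Σt_A = 36.7 km; Σt_B = 9.26 km; Σ(ρt)_A = 99126.7; Σ(ρt)_B = 23640.94 (in km·kg m⁻³).
e = (36.7 − 9.26) − (99126.7 − 23640.94) / 3385 = 5.14 km.

5.14 km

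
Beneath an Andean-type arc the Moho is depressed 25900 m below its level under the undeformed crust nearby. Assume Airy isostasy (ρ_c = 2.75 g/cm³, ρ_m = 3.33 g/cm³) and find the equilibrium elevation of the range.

5460 m

Equating mass per unit area of the two columns: ρ_c h = (ρ_m − ρ_c) r.
h = r (ρ_m − ρ_c) / ρ_c = 25900 m × (3.33 − 2.75) / 2.75 = 5460 m.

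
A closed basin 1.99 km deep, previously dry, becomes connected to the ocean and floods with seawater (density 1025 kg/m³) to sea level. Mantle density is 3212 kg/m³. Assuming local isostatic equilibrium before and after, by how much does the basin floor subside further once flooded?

0.933 km

After flooding the water column is d + s deep. Its weight must equal the weight of mantle displaced by the extra subsidence s: (d + s) ρ_w = s ρ_m.
s = d ρ_w / (ρ_m − ρ_w) = 1.99 km × 1025/(3212 − 1025) = 0.933 km.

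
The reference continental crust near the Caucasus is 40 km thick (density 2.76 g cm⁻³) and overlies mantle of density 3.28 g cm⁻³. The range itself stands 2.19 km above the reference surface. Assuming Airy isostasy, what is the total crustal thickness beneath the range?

53.8 km

Root depth r = h ρ_c / (ρ_m − ρ_c) = 2.19 km × 2.76 / 0.52 = 11.62 km.
Total thickness = T + h + r = 40 km + 2.19 km + 11.62 km = 53.8 km.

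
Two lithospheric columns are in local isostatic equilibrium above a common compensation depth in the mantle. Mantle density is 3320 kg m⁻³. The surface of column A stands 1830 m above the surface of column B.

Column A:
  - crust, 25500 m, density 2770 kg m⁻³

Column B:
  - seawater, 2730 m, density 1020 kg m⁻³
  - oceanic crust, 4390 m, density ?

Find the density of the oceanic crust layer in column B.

2940 kg m⁻³

Take the compensation level at the base of the deeper column (depth z_c below the surface of column A) and equate Σ ρ_i t_i down to z_c; mantle fills any gap and the z_c terms cancel.
Column A: 25500×2770 + (z_c − 25500)×3320
Column B: 1830×0 + 2730×1020 + 4390×ρ + (z_c − 1830 − 7120)×3320
The z_c×3320 term appears on both sides and cancels. Collect the known terms of each column as K = Σ(ρt)_known − 3320 × (depth of known layers): K_A = 70635000 − 3320×25500 = −14025000; K_B = 2784600 − 3320×(1830 + 7120) = −26929400.
Balance: K_A = K_B + 4390×ρ, so ρ = (K_A − K_B)/4390 = 12904400/4390 = 2940 kg m⁻³.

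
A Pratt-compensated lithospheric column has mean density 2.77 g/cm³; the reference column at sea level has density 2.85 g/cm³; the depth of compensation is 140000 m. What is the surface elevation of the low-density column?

ρ_ref D = ρ (D + h) → h = D (ρ_ref − ρ)/ρ.
h = 140000 m × (2.85 − 2.77)/2.77 = 4040 m.

4040 m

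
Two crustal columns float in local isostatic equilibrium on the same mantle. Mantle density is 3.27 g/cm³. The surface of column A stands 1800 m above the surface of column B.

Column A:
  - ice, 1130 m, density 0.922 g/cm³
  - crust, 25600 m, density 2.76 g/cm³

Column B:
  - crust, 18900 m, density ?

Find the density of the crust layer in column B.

Take the compensation level at the base of the deeper column (depth z_c below the surface of column A) and equate Σ ρ_i t_i down to z_c; mantle fills any gap and the z_c terms cancel.
Column A: 1130×0.922 + 25600×2.76 + (z_c − 26730)×3.27
Column B: 1800×0 + 18900×ρ + (z_c − 1800 − 18900)×3.27
The z_c×3.27 term appears on both sides and cancels. Collect the known terms of each column as K = Σ(ρt)_known − 3.27 × (depth of known layers): K_A = 71697.86 − 3.27×26730 = −15709.24; K_B = 0 − 3.27×(1800 + 18900) = −67689.
Balance: K_A = K_B + 18900×ρ, so ρ = (K_A − K_B)/18900 = 51979.8/18900 = 2.75 g/cm³.

2.75 g/cm³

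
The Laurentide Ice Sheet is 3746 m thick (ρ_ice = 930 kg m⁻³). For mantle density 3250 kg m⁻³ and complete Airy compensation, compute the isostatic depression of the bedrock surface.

1070 m

Balancing pressure at the compensation depth: the ice load ρ_ice t is balanced by mantle displaced below, ρ_m s.
s = t ρ_ice / ρ_m = 3746 m × 930/3250 = 1070 m.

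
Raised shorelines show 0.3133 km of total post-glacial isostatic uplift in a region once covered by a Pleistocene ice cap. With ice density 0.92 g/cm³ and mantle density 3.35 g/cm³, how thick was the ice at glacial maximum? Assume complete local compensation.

u = t ρ_ice/ρ_m → t = u ρ_m/ρ_ice = 0.3133 km × 3.35/0.92 = 1.14 km.

1.14 km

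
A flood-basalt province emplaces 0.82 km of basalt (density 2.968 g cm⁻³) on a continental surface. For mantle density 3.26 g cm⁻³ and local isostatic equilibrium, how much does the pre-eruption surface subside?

Subaerial loading: s = t ρ_load / ρ_m.
s = 0.82 km × 2.968/3.26 = 0.747 km.

0.747 km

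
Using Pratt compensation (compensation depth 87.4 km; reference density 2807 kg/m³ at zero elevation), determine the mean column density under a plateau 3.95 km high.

Pratt balance: ρ_ref D = ρ (D + h).
ρ = ρ_ref D/(D + h) = 2807 × 87.4 km/(87.4 km + 3.95 km) = 2690 kg/m³.

2690 kg/m³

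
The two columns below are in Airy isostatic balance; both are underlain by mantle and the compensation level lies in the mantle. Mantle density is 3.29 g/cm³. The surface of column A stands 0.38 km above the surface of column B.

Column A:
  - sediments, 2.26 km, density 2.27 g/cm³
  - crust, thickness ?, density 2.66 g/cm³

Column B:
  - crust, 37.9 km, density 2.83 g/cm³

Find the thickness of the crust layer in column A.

Take the compensation level at the base of the deeper column (depth z_c below the surface of column A) and equate Σ ρ_i t_i down to z_c; mantle fills any gap and the z_c terms cancel.
Column A: 2.26×2.27 + x×2.66 + (z_c − 2.26 − x)×3.29
Column B: 0.38×0 + 37.9×2.83 + (z_c − 0.38 − 37.9)×3.29
The z_c×3.29 term appears on both sides and cancels. Collect the known terms of each column as K = Σ(ρt)_known − 3.29 × (depth of known layers): K_A = 5.1302 − 3.29×2.26 = −2.3052; K_B = 107.257 − 3.29×(0.38 + 37.9) = −18.6842.
Balance: K_A − x×(3.29 − 2.66) = K_B, so x = (K_A − K_B)/(3.29 − 2.66) = 16.379/0.63 = 26 km.

26 km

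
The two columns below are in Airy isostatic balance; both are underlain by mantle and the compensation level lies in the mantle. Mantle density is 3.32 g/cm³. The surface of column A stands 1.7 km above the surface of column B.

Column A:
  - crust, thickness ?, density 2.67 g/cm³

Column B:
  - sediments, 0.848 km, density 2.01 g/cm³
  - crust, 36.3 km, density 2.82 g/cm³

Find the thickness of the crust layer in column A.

Take the compensation level at the base of the deeper column (depth z_c below the surface of column A) and equate Σ ρ_i t_i down to z_c; mantle fills any gap and the z_c terms cancel.
Column A: x×2.67 + (z_c − 0 − x)×3.32
Column B: 1.7×0 + 0.848×2.01 + 36.3×2.82 + (z_c − 1.7 − 37.148)×3.32
The z_c×3.32 term appears on both sides and cancels. Collect the known terms of each column as K = Σ(ρt)_known − 3.32 × (depth of known layers): K_A = 0 − 3.32×0 = 0; K_B = 104.07048 − 3.32×(1.7 + 37.148) = −24.90488.
Balance: K_A − x×(3.32 − 2.67) = K_B, so x = (K_A − K_B)/(3.32 − 2.67) = 24.9049/0.65 = 38.3 km.

38.3 km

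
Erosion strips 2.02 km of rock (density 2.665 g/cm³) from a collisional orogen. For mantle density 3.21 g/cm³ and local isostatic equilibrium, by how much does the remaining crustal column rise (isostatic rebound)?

Unloading: uplift u = e ρ_c/ρ_m = 2.02 km × 2.665/3.21 = 1.68 km.

1.68 km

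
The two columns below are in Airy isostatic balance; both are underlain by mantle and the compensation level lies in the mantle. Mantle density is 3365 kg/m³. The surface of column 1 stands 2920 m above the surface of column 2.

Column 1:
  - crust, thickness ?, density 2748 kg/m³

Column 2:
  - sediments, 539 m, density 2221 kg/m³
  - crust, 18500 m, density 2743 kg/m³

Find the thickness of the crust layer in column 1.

35600 m

Take the compensation level at the base of the deeper column (depth z_c below the surface of column 1) and equate Σ ρ_i t_i down to z_c; mantle fills any gap and the z_c terms cancel.
Column 1: x×2748 + (z_c − 0 − x)×3365
Column 2: 2920×0 + 539×2221 + 18500×2743 + (z_c − 2920 − 19039)×3365
The z_c×3365 term appears on both sides and cancels. Collect the known terms of each column as K = Σ(ρt)_known − 3365 × (depth of known layers): K_1 = 0 − 3365×0 = 0; K_2 = 51942619 − 3365×(2920 + 19039) = −21949416.
Balance: K_1 − x×(3365 − 2748) = K_2, so x = (K_1 − K_2)/(3365 − 2748) = 21949400/617 = 35600 m.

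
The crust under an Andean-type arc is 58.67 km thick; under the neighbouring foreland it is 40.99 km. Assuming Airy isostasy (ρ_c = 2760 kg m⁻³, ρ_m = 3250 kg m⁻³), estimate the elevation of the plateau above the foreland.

Excess crust Δ = 58.67 km − 40.99 km = 17.68 km, split between elevation h and root r with h + r = Δ.
Airy balance ρ_c h = (ρ_m − ρ_c) r gives r = h ρ_c/(ρ_m − ρ_c), so h (1 + ρ_c/(ρ_m − ρ_c)) = Δ, i.e. h = Δ (ρ_m − ρ_c)/ρ_m.
h = 17.68 km × 490/3250 = 2.67 km.

2.67 km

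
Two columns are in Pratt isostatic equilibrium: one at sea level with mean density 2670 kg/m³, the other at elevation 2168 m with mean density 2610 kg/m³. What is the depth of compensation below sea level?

94300 m

ρ_ref D = ρ (D + h) → D (ρ_ref − ρ) = ρ h.
D = ρ h/(ρ_ref − ρ) = 2610 × 2168 m/(2670 − 2610) = 94300 m.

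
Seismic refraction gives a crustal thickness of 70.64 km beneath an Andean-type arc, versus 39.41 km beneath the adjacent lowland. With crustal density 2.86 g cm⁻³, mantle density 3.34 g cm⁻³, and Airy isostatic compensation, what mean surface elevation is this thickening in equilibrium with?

4.49 km

Excess crust Δ = 70.64 km − 39.41 km = 31.23 km, split between elevation h and root r with h + r = Δ.
Airy balance ρ_c h = (ρ_m − ρ_c) r gives r = h ρ_c/(ρ_m − ρ_c), so h (1 + ρ_c/(ρ_m − ρ_c)) = Δ, i.e. h = Δ (ρ_m − ρ_c)/ρ_m.
h = 31.23 km × 0.48/3.34 = 4.49 km.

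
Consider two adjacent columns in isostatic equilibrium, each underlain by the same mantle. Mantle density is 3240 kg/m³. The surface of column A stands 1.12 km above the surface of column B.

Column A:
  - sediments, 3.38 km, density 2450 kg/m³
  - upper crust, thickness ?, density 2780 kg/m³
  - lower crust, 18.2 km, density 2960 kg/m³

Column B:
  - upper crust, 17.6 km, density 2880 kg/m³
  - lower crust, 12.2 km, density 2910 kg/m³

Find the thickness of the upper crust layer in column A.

13.5 km

Take the compensation level at the base of the deeper column (depth z_c below the surface of column A) and equate Σ ρ_i t_i down to z_c; mantle fills any gap and the z_c terms cancel.
Column A: 3.38×2450 + x×2780 + 18.2×2960 + (z_c − 21.58 − x)×3240
Column B: 1.12×0 + 17.6×2880 + 12.2×2910 + (z_c − 1.12 − 29.8)×3240
The z_c×3240 term appears on both sides and cancels. Collect the known terms of each column as K = Σ(ρt)_known − 3240 × (depth of known layers): K_A = 62153 − 3240×21.58 = −7766.2; K_B = 86190 − 3240×(1.12 + 29.8) = −13990.8.
Balance: K_A − x×(3240 − 2780) = K_B, so x = (K_A − K_B)/(3240 − 2780) = 6224.6/460 = 13.5 km.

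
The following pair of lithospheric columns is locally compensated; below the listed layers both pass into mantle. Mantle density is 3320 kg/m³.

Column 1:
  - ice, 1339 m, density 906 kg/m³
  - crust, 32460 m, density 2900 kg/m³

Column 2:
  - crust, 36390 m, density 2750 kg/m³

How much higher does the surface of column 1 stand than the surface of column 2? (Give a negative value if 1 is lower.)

For any compensation level in the mantle, the mantle terms cancel and isostasy reduces to e = (Σt_1 − Σt_2) − (Σ(ρt)_1 − Σ(ρt)_2) / ρ_m.
Σt_1 = 33799 m; Σt_2 = 36390 m; Σ(ρt)_1 = 95347134; Σ(ρt)_2 = 100072500 (in m·kg/m³).
e = (33799 − 36390) − (95347134 − 100072500) / 3320 = −1170 m.

−1170 m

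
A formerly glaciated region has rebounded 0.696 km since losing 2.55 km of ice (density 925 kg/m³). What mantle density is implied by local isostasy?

3390 kg/m³

ρ_m = ρ_ice t / u = 925 × 2.55 km/0.696 km = 3390 kg/m³.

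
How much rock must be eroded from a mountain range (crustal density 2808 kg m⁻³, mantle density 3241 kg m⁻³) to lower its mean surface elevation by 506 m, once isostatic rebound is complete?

Net drop Δ = e − u = e − e ρ_c/ρ_m = e (ρ_m − ρ_c)/ρ_m.
e = Δ ρ_m/(ρ_m − ρ_c) = 506 m × 3241/433 = 3790 m.

3790 m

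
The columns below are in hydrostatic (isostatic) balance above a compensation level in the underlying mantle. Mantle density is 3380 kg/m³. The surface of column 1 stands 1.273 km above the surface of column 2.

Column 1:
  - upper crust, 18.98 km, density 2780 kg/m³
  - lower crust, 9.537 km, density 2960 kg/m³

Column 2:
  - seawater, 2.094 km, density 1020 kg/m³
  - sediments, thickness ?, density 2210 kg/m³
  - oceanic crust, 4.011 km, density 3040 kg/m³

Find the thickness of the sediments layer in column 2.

4.09 km

Take the compensation level at the base of the deeper column (depth z_c below the surface of column 1) and equate Σ ρ_i t_i down to z_c; mantle fills any gap and the z_c terms cancel.
Column 1: 18.98×2780 + 9.537×2960 + (z_c − 28.517)×3380
Column 2: 1.273×0 + 2.094×1020 + x×2210 + 4.011×3040 + (z_c − 1.273 − 6.105 − x)×3380
The z_c×3380 term appears on both sides and cancels. Collect the known terms of each column as K = Σ(ρt)_known − 3380 × (depth of known layers): K_1 = 80993.92 − 3380×28.517 = −15393.54; K_2 = 14329.32 − 3380×(1.273 + 6.105) = −10608.32.
Balance: K_1 = K_2 − x×(3380 − 2210), so x = (K_2 − K_1)/(3380 − 2210) = 4785.22/1170 = 4.09 km.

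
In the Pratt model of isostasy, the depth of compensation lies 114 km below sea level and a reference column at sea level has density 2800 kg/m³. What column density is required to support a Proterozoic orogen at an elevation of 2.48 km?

2740 kg/m³

Pratt balance: ρ_ref D = ρ (D + h).
ρ = ρ_ref D/(D + h) = 2800 × 114 km/(114 km + 2.48 km) = 2740 kg/m³.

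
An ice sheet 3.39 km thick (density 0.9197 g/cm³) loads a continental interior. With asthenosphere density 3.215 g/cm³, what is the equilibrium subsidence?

0.97 km

Equating mass per unit area of the two columns: the ice load ρ_ice t is balanced by mantle displaced below, ρ_m s.
s = t ρ_ice / ρ_m = 3.39 km × 0.9197/3.215 = 0.97 km.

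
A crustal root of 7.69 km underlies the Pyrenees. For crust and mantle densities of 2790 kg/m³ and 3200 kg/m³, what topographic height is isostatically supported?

1.13 km

Equating mass per unit area of the two columns: ρ_c h = (ρ_m − ρ_c) r.
h = r (ρ_m − ρ_c) / ρ_c = 7.69 km × (3200 − 2790) / 2790 = 1.13 km.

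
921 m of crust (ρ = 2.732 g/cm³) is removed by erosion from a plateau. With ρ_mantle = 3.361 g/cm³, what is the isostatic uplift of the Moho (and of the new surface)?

Unloading: uplift u = e ρ_c/ρ_m = 921 m × 2.732/3.361 = 749 m.

749 m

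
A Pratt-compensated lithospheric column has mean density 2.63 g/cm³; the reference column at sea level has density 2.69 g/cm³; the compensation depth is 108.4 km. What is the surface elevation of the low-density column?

2.47 km

ρ_ref D = ρ (D + h) → h = D (ρ_ref − ρ)/ρ.
h = 108.4 km × (2.69 − 2.63)/2.63 = 2.47 km.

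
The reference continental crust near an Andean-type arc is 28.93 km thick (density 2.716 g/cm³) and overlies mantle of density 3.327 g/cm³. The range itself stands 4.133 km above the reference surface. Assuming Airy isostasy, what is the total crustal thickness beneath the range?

51.4 km

Root depth r = h ρ_c / (ρ_m − ρ_c) = 4.133 km × 2.716 / 0.611 = 18.37 km.
Total thickness = T + h + r = 28.93 km + 4.133 km + 18.37 km = 51.4 km.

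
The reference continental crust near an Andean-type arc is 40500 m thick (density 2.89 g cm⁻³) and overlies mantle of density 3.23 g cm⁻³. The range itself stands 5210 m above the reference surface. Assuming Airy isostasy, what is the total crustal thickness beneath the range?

Root depth r = h ρ_c / (ρ_m − ρ_c) = 5210 m × 2.89 / 0.34 = 44280 m.
Total thickness = T + h + r = 40500 m + 5210 m + 44280 m = 90000 m.

90000 m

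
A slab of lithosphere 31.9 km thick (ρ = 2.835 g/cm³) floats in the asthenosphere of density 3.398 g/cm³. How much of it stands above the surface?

5.29 km

Floating equilibrium: submerged depth d = t ρ_obj/ρ_fluid = 31.9 km × 2.835/3.398 = 26.61 km.
Freeboard = t − d = 31.9 km − 26.61 km = 5.29 km.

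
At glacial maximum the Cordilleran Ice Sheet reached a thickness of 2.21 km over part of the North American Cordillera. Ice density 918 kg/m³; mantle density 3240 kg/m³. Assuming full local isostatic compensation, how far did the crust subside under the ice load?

Balancing pressure at the compensation depth: the ice load ρ_ice t is balanced by mantle displaced below, ρ_m s.
s = t ρ_ice / ρ_m = 2.21 km × 918/3240 = 0.626 km.

0.626 km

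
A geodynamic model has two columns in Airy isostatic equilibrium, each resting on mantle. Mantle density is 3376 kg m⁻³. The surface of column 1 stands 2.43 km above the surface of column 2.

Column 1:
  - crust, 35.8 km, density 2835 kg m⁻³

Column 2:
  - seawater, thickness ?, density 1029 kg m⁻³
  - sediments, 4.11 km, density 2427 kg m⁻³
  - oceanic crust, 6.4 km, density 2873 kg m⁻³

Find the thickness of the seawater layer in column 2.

1.72 km

Take the compensation level at the base of the deeper column (depth z_c below the surface of column 1) and equate Σ ρ_i t_i down to z_c; mantle fills any gap and the z_c terms cancel.
Column 1: 35.8×2835 + (z_c − 35.8)×3376
Column 2: 2.43×0 + x×1029 + 4.11×2427 + 6.4×2873 + (z_c − 2.43 − 10.51 − x)×3376
The z_c×3376 term appears on both sides and cancels. Collect the known terms of each column as K = Σ(ρt)_known − 3376 × (depth of known layers): K_1 = 101493 − 3376×35.8 = −19367.8; K_2 = 28362.17 − 3376×(2.43 + 10.51) = −15323.27.
Balance: K_1 = K_2 − x×(3376 − 1029), so x = (K_2 − K_1)/(3376 − 1029) = 4044.53/2347 = 1.72 km.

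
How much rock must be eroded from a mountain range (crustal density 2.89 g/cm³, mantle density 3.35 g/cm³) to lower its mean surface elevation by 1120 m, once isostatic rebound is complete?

Net drop Δ = e − u = e − e ρ_c/ρ_m = e (ρ_m − ρ_c)/ρ_m.
e = Δ ρ_m/(ρ_m − ρ_c) = 1120 m × 3.35/0.46 = 8160 m.

8160 m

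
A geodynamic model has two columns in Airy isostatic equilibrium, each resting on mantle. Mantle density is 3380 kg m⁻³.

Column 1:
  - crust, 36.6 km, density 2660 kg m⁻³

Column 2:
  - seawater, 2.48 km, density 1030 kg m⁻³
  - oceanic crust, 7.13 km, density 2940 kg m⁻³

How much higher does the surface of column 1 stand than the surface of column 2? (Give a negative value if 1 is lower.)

For any compensation level in the mantle, the mantle terms cancel and isostasy reduces to e = (Σt_1 − Σt_2) − (Σ(ρt)_1 − Σ(ρt)_2) / ρ_m.
Σt_1 = 36.6 km; Σt_2 = 9.61 km; Σ(ρt)_1 = 97356; Σ(ρt)_2 = 23516.6 (in km·kg m⁻³).
e = (36.6 − 9.61) − (97356 − 23516.6) / 3380 = 5.14 km.

5.14 km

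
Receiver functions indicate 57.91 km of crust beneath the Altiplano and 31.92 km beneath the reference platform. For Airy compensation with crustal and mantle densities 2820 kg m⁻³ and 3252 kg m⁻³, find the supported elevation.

Excess crust Δ = 57.91 km − 31.92 km = 25.99 km, split between elevation h and root r with h + r = Δ.
Airy balance ρ_c h = (ρ_m − ρ_c) r gives r = h ρ_c/(ρ_m − ρ_c), so h (1 + ρ_c/(ρ_m − ρ_c)) = Δ, i.e. h = Δ (ρ_m − ρ_c)/ρ_m.
h = 25.99 km × 432/3252 = 3.45 km.

3.45 km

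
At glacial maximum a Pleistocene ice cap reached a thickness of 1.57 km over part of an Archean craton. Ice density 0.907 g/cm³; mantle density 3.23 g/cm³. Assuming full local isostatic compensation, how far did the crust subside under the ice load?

0.441 km

Isostatic balance requires: the ice load ρ_ice t is balanced by mantle displaced below, ρ_m s.
s = t ρ_ice / ρ_m = 1.57 km × 0.907/3.23 = 0.441 km.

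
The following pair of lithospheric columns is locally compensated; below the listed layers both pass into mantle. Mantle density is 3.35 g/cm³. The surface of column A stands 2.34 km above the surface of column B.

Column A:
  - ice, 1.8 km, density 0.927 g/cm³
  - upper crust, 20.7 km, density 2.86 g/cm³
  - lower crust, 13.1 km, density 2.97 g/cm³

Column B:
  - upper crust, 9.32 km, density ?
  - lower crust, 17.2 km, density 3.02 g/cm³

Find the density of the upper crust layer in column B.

2.71 g/cm³

Take the compensation level at the base of the deeper column (depth z_c below the surface of column A) and equate Σ ρ_i t_i down to z_c; mantle fills any gap and the z_c terms cancel.
Column A: 1.8×0.927 + 20.7×2.86 + 13.1×2.97 + (z_c − 35.6)×3.35
Column B: 2.34×0 + 9.32×ρ + 17.2×3.02 + (z_c − 2.34 − 26.52)×3.35
The z_c×3.35 term appears on both sides and cancels. Collect the known terms of each column as K = Σ(ρt)_known − 3.35 × (depth of known layers): K_A = 99.7776 − 3.35×35.6 = −19.4824; K_B = 51.944 − 3.35×(2.34 + 26.52) = −44.737.
Balance: K_A = K_B + 9.32×ρ, so ρ = (K_A − K_B)/9.32 = 25.2546/9.32 = 2.71 g/cm³.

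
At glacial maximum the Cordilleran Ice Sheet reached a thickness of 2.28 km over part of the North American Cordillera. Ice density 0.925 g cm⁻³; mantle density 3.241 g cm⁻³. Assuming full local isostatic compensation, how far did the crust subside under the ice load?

For local isostatic compensation: the ice load ρ_ice t is balanced by mantle displaced below, ρ_m s.
s = t ρ_ice / ρ_m = 2.28 km × 0.925/3.241 = 0.651 km.

0.651 km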